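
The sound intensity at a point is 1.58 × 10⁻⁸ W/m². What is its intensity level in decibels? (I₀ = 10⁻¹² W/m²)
β = 10·log₁₀(I/I₀) = 41.99 dB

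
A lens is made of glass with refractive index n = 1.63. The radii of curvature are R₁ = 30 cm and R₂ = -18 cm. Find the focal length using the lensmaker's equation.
1/f = (n − 1)(1/R₁ − 1/R₂) → f = 17.86 cm (converging lens)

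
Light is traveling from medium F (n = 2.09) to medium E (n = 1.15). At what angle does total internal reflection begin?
θc = arcsin(n₂/n₁) = 33.38°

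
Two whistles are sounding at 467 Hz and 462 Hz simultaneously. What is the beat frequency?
5 Hz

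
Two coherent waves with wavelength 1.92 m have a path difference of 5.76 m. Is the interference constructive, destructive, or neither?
constructive — path difference = 3λ, a whole number of wavelengths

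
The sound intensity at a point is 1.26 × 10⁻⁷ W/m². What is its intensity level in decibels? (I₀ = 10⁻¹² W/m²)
β = 10·log₁₀(I/I₀) = 51 dB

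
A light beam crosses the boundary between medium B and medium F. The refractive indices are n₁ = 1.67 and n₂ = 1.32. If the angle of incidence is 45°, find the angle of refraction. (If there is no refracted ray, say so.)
sin θ₂ = (n₁/n₂)·sin θ₁ = 0.8946 → θ₂ = 63.46°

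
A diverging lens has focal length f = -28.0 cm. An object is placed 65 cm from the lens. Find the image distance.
1/di = 1/f − 1/do → di = -19.57 cm (virtual image)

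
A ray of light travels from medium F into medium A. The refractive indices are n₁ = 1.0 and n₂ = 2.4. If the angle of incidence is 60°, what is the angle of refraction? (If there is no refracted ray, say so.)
sin θ₂ = (n₁/n₂)·sin θ₁ = 0.3608 → θ₂ = 21.15°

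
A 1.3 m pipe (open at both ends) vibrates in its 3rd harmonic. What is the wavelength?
λₙ = 2L/n = 0.8667 m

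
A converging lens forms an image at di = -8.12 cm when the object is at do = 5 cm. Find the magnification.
M = −di/do = 1.624 (upright image)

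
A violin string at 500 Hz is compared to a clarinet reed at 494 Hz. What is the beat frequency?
6 Hz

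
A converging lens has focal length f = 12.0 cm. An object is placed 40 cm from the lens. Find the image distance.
1/di = 1/f − 1/do → di = 17.14 cm (real image)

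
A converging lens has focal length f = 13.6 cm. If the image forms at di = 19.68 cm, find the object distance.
1/do = 1/f − 1/di → do = 44.02 cm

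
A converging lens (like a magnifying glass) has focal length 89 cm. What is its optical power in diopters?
P = 1/f = 1.124 D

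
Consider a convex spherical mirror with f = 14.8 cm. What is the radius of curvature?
R = 2|f| = 29.6 cm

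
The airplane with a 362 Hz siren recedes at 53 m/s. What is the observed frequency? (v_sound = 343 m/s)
f_obs = f·v/(v + v_s) = 313.6 Hz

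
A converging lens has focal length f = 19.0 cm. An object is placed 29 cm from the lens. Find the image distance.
1/di = 1/f − 1/do → di = 55.1 cm (real image)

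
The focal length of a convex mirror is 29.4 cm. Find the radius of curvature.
R = 2|f| = 58.8 cm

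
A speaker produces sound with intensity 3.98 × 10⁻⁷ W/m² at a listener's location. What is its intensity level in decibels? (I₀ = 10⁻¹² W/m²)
β = 10·log₁₀(I/I₀) = 56 dB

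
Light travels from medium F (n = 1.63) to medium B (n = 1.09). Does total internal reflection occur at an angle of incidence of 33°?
θc = arcsin(n₂/n₁) = 41.97°; 33° < θc, so no — the ray refracts.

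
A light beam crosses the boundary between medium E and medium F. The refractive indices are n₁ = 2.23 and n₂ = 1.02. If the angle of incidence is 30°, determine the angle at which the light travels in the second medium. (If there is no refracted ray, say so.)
sin θ₂ = (n₁/n₂)·sin θ₁ = 1.093 > 1, so there is no refracted ray — the light undergoes total internal reflection.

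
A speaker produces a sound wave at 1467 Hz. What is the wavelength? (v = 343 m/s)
λ = v/f = 0.2338 m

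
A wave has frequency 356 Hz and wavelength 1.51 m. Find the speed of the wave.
v = fλ = 537.6 m/s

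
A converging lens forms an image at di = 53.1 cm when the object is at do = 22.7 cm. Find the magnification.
M = −di/do = -2.339 (inverted image)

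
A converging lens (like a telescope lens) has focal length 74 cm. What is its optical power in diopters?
P = 1/f = 1.351 D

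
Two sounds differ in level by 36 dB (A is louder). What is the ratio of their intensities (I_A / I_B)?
I_A/I_B = 10^(Δβ/10) = 3981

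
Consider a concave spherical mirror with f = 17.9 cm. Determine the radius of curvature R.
R = 2|f| = 35.8 cm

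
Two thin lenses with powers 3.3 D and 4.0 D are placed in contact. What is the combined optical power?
P_total = P₁ + P₂ = 7.3 D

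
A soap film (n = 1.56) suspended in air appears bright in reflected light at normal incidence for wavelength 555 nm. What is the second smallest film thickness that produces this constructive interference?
2nt = (m − ½)λ with m = 2 → t = (m − ½)λ/(2n) = 266.8 nm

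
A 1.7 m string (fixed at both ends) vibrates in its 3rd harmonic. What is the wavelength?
λₙ = 2L/n = 1.133 m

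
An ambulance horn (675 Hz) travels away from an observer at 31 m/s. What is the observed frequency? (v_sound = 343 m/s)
f_obs = f·v/(v + v_s) = 619.1 Hz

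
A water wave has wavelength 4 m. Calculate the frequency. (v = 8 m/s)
f = v/λ = 2 Hz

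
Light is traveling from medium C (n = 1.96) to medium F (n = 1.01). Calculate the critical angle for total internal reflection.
θc = arcsin(n₂/n₁) = 31.02°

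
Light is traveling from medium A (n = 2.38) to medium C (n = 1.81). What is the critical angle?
θc = arcsin(n₂/n₁) = 49.51°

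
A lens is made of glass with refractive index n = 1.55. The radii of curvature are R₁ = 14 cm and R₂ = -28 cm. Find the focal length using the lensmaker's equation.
1/f = (n − 1)(1/R₁ − 1/R₂) → f = 16.97 cm (converging lens)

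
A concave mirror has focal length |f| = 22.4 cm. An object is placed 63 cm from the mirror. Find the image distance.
f = +22.4 cm (concave); 1/di = 1/f − 1/do → di = 34.76 cm (real image, in front of mirror)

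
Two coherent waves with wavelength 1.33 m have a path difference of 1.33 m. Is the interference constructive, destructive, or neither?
constructive — path difference = 1λ, a whole number of wavelengths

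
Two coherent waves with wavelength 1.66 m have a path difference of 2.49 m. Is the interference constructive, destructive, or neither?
destructive — path difference = 1.5λ, an odd multiple of λ/2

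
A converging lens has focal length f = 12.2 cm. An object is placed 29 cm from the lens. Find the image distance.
1/di = 1/f − 1/do → di = 21.06 cm (real image)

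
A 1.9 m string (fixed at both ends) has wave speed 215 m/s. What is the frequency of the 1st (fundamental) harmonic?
fₙ = nv/(2L) = 56.58 Hz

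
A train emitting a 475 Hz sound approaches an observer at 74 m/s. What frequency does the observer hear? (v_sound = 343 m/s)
f_obs = f·v/(v − v_s) = 605.7 Hz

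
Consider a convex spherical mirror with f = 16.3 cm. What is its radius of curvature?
R = 2|f| = 32.6 cm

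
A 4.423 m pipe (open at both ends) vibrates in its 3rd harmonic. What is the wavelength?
λₙ = 2L/n = 2.949 m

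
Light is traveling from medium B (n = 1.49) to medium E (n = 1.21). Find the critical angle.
θc = arcsin(n₂/n₁) = 54.3°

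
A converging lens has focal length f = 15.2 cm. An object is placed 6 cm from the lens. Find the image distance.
1/di = 1/f − 1/do → di = -9.913 cm (virtual image)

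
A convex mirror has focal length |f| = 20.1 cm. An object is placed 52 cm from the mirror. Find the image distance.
f = −20.1 cm (convex); 1/di = 1/f − 1/do → di = -14.5 cm (virtual image, behind mirror)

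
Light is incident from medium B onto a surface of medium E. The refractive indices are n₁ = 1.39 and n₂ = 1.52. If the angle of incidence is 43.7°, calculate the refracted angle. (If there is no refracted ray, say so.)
sin θ₂ = (n₁/n₂)·sin θ₁ = 0.6318 → θ₂ = 39.18°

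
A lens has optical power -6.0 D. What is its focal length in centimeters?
f = 1/P = -16.67 cm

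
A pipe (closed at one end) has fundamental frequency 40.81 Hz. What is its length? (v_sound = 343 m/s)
L = v/(4f₁) = 2.101 m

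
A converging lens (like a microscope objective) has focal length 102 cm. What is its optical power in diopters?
P = 1/f = 0.9804 D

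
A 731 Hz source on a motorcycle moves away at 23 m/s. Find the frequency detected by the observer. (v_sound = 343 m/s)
f_obs = f·v/(v + v_s) = 685.1 Hz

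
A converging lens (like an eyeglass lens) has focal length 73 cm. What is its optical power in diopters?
P = 1/f = 1.37 D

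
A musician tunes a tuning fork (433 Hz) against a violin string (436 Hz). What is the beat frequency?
3 Hz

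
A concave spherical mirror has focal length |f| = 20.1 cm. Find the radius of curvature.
R = 2|f| = 40.2 cm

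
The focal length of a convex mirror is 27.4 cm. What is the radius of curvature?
R = 2|f| = 54.8 cm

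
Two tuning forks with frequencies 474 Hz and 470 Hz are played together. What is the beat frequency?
4 Hz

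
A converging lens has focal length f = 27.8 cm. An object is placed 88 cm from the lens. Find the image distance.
1/di = 1/f − 1/do → di = 40.64 cm (real image)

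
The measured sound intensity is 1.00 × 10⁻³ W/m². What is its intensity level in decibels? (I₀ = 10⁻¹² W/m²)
β = 10·log₁₀(I/I₀) = 90 dB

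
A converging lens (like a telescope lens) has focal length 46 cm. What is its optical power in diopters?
P = 1/f = 2.174 D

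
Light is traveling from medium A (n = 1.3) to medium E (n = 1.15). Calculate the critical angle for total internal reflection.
θc = arcsin(n₂/n₁) = 62.2°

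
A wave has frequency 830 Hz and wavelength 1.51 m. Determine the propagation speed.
v = fλ = 1253 m/s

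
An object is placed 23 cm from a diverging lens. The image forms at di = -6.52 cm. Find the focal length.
1/f = 1/do + 1/di → f = -9.1 cm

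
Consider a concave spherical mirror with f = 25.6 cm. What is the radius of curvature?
R = 2|f| = 51.2 cm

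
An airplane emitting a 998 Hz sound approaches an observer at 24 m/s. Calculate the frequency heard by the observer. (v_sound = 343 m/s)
f_obs = f·v/(v − v_s) = 1073 Hz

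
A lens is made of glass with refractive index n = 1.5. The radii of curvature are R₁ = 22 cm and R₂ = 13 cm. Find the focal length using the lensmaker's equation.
1/f = (n − 1)(1/R₁ − 1/R₂) → f = -63.56 cm (diverging lens)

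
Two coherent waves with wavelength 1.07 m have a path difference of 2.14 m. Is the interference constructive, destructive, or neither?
constructive — path difference = 2λ, a whole number of wavelengths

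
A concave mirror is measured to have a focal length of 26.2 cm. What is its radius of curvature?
R = 2|f| = 52.4 cm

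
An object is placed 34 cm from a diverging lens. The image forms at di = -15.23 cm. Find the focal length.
1/f = 1/do + 1/di → f = -27.59 cm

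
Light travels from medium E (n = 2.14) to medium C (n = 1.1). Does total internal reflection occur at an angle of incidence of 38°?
θc = arcsin(n₂/n₁) = 30.93°; 38° > θc, so yes — total internal reflection.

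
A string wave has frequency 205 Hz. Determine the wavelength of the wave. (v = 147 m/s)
λ = v/f = 0.7171 m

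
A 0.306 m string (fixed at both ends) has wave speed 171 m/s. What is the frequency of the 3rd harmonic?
fₙ = nv/(2L) = 838.2 Hz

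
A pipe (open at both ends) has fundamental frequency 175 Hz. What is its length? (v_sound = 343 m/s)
L = v/(2f₁) = 0.98 m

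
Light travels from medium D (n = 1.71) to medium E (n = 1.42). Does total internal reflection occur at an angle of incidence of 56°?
θc = arcsin(n₂/n₁) = 56.14°; 56° < θc, so no — the ray refracts.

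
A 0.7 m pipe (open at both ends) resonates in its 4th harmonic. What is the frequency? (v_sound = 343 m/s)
fₙ = nv/(2L) = 980 Hz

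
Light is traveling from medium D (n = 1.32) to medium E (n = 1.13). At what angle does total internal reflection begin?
θc = arcsin(n₂/n₁) = 58.88°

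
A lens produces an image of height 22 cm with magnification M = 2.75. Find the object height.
ho = |hi|/|M| = 8 cm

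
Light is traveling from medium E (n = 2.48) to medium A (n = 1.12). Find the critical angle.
θc = arcsin(n₂/n₁) = 26.85°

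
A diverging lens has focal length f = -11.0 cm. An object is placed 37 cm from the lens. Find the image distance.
1/di = 1/f − 1/do → di = -8.479 cm (virtual image)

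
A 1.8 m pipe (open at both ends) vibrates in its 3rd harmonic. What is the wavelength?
λₙ = 2L/n = 1.2 m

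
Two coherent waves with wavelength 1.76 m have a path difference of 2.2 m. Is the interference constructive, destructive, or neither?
neither (partial) — path difference = 1.25λ, neither a whole number of wavelengths nor an odd multiple of λ/2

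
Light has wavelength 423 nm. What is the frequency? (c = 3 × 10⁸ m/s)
f = c/λ = 7.092 × 10¹⁴ Hz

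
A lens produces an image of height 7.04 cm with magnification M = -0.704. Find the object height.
ho = |hi|/|M| = 10 cm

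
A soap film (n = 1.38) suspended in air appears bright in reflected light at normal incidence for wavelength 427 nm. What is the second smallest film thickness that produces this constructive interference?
2nt = (m − ½)λ with m = 2 → t = (m − ½)λ/(2n) = 232.1 nm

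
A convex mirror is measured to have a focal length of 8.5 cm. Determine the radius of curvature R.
R = 2|f| = 17 cm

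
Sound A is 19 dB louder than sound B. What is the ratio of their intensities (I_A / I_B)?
I_A/I_B = 10^(Δβ/10) = 79.43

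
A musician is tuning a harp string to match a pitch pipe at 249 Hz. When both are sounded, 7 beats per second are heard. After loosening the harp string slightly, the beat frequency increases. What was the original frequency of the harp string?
242 Hz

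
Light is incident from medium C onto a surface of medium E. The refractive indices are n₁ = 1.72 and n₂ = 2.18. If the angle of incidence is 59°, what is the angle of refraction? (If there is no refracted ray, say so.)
sin θ₂ = (n₁/n₂)·sin θ₁ = 0.6763 → θ₂ = 42.55°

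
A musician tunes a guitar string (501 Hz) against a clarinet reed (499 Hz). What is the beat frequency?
2 Hz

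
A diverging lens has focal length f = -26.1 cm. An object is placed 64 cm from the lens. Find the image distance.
1/di = 1/f − 1/do → di = -18.54 cm (virtual image)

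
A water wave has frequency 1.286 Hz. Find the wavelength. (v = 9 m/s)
λ = v/f = 6.998 m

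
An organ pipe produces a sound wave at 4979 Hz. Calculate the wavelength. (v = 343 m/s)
λ = v/f = 0.06889 m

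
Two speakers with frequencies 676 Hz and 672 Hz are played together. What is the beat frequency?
4 Hz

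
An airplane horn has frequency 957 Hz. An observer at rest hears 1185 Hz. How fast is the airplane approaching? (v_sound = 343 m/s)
v_s = v·(1 − f/f_obs) = 65.99 m/s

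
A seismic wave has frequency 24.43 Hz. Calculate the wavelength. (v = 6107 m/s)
λ = v/f = 250 m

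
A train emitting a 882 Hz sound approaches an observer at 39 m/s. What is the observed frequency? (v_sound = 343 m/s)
f_obs = f·v/(v − v_s) = 995.2 Hz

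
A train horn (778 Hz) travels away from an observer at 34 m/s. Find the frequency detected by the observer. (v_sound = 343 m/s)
f_obs = f·v/(v + v_s) = 707.8 Hz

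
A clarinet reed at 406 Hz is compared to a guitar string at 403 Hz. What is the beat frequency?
3 Hz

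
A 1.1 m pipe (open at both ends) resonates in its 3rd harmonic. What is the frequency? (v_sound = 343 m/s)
fₙ = nv/(2L) = 467.7 Hz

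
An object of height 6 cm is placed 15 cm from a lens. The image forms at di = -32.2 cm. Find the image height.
hi = (-di/do) × ho = 12.88 cm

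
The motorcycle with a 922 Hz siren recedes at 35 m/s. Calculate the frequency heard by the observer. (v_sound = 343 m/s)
f_obs = f·v/(v + v_s) = 836.6 Hz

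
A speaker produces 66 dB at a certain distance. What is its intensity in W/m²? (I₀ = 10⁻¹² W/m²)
I = I₀·10^(β/10) = 3.98 × 10⁻⁶ W/m²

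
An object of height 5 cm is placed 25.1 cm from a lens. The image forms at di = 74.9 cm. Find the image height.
hi = (-di/do) × ho = -14.92 cm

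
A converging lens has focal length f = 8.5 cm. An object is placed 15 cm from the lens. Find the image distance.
1/di = 1/f − 1/do → di = 19.62 cm (real image)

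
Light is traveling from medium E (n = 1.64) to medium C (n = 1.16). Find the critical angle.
θc = arcsin(n₂/n₁) = 45.02°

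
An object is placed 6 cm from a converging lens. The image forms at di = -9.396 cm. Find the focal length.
1/f = 1/do + 1/di → f = 16.6 cm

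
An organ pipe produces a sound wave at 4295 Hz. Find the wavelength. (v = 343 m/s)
λ = v/f = 0.07986 m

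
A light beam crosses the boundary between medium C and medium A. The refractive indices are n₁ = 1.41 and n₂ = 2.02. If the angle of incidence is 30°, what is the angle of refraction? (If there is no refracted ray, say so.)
sin θ₂ = (n₁/n₂)·sin θ₁ = 0.349 → θ₂ = 20.43°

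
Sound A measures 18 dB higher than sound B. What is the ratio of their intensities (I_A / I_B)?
I_A/I_B = 10^(Δβ/10) = 63.1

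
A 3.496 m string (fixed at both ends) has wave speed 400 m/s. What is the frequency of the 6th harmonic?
fₙ = nv/(2L) = 343.2 Hz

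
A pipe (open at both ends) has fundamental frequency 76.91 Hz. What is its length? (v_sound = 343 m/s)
L = v/(2f₁) = 2.23 m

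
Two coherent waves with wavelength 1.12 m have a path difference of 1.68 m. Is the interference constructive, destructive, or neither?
destructive — path difference = 1.5λ, an odd multiple of λ/2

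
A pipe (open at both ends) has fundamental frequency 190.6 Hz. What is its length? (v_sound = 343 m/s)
L = v/(2f₁) = 0.8998 m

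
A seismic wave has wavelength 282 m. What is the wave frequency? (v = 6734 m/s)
f = v/λ = 23.88 Hz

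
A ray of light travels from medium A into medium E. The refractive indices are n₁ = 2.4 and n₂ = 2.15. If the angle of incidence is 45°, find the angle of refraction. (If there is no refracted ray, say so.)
sin θ₂ = (n₁/n₂)·sin θ₁ = 0.7893 → θ₂ = 52.12°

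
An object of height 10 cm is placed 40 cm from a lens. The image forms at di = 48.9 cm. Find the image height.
hi = (-di/do) × ho = -12.22 cm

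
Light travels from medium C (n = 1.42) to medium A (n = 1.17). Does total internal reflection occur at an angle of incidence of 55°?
θc = arcsin(n₂/n₁) = 55.48°; 55° < θc, so no — the ray refracts.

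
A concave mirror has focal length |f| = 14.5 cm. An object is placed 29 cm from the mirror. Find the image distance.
f = +14.5 cm (concave); 1/di = 1/f − 1/do → di = 29 cm (real image, in front of mirror)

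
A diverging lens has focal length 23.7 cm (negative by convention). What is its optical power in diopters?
P = 1/f = -4.219 D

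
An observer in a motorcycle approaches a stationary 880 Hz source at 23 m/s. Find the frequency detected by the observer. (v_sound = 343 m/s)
f_obs = f·(v + v_o)/v = 939 Hz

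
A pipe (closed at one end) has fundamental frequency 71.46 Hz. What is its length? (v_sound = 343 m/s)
L = v/(4f₁) = 1.2 m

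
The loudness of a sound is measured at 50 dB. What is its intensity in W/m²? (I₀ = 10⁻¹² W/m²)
I = I₀·10^(β/10) = 1.00 × 10⁻⁷ W/m²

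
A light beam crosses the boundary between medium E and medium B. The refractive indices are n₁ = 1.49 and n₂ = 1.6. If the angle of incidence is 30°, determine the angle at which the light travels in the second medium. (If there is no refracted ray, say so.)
sin θ₂ = (n₁/n₂)·sin θ₁ = 0.4656 → θ₂ = 27.75°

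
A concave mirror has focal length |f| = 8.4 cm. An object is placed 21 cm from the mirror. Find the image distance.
f = +8.4 cm (concave); 1/di = 1/f − 1/do → di = 14 cm (real image, in front of mirror)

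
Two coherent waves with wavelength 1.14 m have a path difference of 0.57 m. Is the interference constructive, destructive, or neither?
destructive — path difference = 0.5λ, an odd multiple of λ/2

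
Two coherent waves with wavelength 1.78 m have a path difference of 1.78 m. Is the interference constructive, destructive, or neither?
constructive — path difference = 1λ, a whole number of wavelengths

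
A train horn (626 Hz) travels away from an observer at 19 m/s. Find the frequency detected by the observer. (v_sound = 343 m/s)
f_obs = f·v/(v + v_s) = 593.1 Hz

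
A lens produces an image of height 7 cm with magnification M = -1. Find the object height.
ho = |hi|/|M| = 7 cm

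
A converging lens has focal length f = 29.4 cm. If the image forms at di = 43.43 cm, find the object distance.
1/do = 1/f − 1/di → do = 91.01 cm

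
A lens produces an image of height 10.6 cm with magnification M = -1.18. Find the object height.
ho = |hi|/|M| = 8.983 cm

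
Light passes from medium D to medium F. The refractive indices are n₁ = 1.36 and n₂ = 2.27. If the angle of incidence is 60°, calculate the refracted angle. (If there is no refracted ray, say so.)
sin θ₂ = (n₁/n₂)·sin θ₁ = 0.5189 → θ₂ = 31.26°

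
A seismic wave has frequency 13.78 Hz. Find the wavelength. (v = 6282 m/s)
λ = v/f = 455.9 m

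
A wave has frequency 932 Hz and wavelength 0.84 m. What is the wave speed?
v = fλ = 782.9 m/s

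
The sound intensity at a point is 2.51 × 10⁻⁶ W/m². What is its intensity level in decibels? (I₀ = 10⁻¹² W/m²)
β = 10·log₁₀(I/I₀) = 64 dB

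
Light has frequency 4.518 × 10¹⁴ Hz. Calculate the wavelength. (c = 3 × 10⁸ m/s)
λ = c/f = 664 nm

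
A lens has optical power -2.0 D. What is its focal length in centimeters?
f = 1/P = -50 cm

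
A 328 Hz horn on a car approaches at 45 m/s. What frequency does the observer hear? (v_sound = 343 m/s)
f_obs = f·v/(v − v_s) = 377.5 Hz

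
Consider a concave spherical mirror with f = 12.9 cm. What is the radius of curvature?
R = 2|f| = 25.8 cm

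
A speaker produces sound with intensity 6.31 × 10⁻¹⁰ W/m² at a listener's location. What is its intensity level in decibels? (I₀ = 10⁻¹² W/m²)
β = 10·log₁₀(I/I₀) = 28 dB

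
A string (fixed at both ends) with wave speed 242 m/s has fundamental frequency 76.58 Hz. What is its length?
L = v/(2f₁) = 1.58 m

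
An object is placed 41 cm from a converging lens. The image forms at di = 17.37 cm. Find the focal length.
1/f = 1/do + 1/di → f = 12.2 cm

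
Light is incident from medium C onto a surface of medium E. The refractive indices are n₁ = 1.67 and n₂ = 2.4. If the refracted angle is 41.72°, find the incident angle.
sin θ₁ = (n₂/n₁)·sin θ₂ → θ₁ = 73.02°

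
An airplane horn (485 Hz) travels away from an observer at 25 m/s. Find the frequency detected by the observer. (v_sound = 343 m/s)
f_obs = f·v/(v + v_s) = 452.1 Hz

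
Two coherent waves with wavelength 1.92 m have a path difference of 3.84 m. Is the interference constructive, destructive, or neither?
constructive — path difference = 2λ, a whole number of wavelengths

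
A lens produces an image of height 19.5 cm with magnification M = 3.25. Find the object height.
ho = |hi|/|M| = 6 cm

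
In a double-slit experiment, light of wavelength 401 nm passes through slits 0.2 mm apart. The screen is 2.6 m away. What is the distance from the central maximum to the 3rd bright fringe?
y = mλL/d = 15.64 mm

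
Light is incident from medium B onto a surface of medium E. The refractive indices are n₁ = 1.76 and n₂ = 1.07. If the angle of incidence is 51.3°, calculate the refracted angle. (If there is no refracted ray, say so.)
sin θ₂ = (n₁/n₂)·sin θ₁ = 1.284 > 1, so there is no refracted ray — the light undergoes total internal reflection.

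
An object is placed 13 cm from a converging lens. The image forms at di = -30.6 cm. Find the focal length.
1/f = 1/do + 1/di → f = 22.6 cm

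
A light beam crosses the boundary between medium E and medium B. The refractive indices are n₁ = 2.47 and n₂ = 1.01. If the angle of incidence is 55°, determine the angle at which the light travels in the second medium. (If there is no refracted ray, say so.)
sin θ₂ = (n₁/n₂)·sin θ₁ = 2.003 > 1, so there is no refracted ray — the light undergoes total internal reflection.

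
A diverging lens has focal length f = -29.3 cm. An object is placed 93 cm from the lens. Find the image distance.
1/di = 1/f − 1/do → di = -22.28 cm (virtual image)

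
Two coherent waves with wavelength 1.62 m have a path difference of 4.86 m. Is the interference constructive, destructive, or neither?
constructive — path difference = 3λ, a whole number of wavelengths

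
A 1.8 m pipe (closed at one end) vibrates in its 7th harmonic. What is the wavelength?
λₙ = 4L/n = 1.029 m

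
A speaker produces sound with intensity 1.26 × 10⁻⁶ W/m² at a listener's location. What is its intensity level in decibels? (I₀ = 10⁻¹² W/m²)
β = 10·log₁₀(I/I₀) = 61 dB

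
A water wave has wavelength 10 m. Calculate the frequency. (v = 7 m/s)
f = v/λ = 0.7 Hz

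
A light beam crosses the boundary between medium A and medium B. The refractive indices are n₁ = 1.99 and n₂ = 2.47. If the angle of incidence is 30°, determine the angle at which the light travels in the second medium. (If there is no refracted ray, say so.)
sin θ₂ = (n₁/n₂)·sin θ₁ = 0.4028 → θ₂ = 23.76°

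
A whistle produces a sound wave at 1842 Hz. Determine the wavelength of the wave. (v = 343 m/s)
λ = v/f = 0.1862 m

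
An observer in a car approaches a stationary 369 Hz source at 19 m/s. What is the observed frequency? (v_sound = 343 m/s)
f_obs = f·(v + v_o)/v = 389.4 Hz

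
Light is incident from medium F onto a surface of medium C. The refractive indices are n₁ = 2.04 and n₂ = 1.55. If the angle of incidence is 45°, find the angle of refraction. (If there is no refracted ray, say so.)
sin θ₂ = (n₁/n₂)·sin θ₁ = 0.9306 → θ₂ = 68.54°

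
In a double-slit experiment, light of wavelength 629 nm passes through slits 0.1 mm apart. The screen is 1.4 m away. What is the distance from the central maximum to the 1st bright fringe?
y = mλL/d = 8.806 mm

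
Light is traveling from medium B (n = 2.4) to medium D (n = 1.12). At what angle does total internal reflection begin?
θc = arcsin(n₂/n₁) = 27.82°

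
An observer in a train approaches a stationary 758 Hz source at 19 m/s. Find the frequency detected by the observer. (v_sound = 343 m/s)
f_obs = f·(v + v_o)/v = 800 Hz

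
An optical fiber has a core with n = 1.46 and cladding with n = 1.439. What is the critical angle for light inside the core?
θc = arcsin(n_cladding/n_core) = 80.27°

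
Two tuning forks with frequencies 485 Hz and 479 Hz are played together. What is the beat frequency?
6 Hz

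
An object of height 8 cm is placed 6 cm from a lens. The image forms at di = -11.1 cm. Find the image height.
hi = (-di/do) × ho = 14.8 cm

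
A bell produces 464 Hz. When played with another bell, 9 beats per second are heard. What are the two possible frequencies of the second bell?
f₂ = 464 ± 9 Hz → 473 Hz or 455 Hz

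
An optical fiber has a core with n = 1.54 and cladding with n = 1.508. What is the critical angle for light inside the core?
θc = arcsin(n_cladding/n_core) = 78.3°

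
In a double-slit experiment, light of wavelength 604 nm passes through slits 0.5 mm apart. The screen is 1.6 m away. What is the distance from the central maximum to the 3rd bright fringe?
y = mλL/d = 5.798 mm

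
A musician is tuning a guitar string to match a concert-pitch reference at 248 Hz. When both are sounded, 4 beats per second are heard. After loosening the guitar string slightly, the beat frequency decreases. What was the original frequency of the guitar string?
252 Hz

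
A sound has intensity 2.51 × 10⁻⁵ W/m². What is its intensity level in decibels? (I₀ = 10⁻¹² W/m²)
β = 10·log₁₀(I/I₀) = 74 dB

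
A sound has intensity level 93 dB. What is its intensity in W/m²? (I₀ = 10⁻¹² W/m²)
I = I₀·10^(β/10) = 2.00 × 10⁻³ W/m²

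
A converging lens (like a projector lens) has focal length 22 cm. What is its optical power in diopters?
P = 1/f = 4.545 D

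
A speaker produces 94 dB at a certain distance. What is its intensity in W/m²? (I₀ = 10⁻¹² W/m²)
I = I₀·10^(β/10) = 2.51 × 10⁻³ W/m²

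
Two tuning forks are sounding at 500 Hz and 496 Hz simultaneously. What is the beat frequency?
4 Hz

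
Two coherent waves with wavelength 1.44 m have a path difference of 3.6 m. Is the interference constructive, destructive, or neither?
destructive — path difference = 2.5λ, an odd multiple of λ/2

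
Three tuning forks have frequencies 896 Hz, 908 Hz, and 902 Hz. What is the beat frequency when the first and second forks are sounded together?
12 Hz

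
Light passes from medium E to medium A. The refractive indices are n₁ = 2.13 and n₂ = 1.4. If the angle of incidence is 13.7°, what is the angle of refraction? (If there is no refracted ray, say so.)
sin θ₂ = (n₁/n₂)·sin θ₁ = 0.3603 → θ₂ = 21.12°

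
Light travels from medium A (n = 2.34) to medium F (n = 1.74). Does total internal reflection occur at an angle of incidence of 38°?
θc = arcsin(n₂/n₁) = 48.04°; 38° < θc, so no — the ray refracts.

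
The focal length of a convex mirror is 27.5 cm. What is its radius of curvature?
R = 2|f| = 55 cm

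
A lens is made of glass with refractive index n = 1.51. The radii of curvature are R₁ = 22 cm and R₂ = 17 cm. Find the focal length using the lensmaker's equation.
1/f = (n − 1)(1/R₁ − 1/R₂) → f = -146.7 cm (diverging lens)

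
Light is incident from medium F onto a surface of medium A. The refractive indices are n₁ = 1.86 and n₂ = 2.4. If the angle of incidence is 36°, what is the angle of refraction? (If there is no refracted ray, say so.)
sin θ₂ = (n₁/n₂)·sin θ₁ = 0.4555 → θ₂ = 27.1°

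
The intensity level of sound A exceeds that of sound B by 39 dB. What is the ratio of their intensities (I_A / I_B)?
I_A/I_B = 10^(Δβ/10) = 7943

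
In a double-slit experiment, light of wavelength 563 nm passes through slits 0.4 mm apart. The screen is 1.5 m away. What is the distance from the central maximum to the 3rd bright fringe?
y = mλL/d = 6.334 mm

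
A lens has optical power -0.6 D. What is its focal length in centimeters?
f = 1/P = -166.7 cm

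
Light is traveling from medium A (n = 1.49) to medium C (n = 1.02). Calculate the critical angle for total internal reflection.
θc = arcsin(n₂/n₁) = 43.2°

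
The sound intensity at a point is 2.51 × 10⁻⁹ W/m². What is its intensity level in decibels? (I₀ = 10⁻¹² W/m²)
β = 10·log₁₀(I/I₀) = 34 dB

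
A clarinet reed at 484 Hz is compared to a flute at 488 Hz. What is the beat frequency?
4 Hz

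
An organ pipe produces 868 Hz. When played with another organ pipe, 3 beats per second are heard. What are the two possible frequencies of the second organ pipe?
f₂ = 868 ± 3 Hz → 871 Hz or 865 Hz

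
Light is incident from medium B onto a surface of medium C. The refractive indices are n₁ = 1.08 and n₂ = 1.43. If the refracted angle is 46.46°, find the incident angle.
sin θ₁ = (n₂/n₁)·sin θ₂ → θ₁ = 73.7°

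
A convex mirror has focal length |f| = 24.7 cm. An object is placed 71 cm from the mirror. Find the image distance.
f = −24.7 cm (convex); 1/di = 1/f − 1/do → di = -18.32 cm (virtual image, behind mirror)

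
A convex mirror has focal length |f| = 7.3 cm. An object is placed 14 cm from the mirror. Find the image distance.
f = −7.3 cm (convex); 1/di = 1/f − 1/do → di = -4.798 cm (virtual image, behind mirror)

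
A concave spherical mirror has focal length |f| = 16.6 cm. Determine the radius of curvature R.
R = 2|f| = 33.2 cm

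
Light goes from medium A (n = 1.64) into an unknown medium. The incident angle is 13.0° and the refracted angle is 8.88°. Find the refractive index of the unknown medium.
n₂ = n₁·sin θ₁ / sin θ₂ = 2.39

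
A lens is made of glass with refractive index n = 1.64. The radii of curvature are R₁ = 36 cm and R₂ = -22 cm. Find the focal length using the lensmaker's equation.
1/f = (n − 1)(1/R₁ − 1/R₂) → f = 21.34 cm (converging lens)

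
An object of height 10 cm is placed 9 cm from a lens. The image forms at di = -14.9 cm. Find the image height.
hi = (-di/do) × ho = 16.56 cm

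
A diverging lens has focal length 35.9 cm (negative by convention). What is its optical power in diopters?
P = 1/f = -2.786 D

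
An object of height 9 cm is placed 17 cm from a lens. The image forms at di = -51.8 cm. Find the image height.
hi = (-di/do) × ho = 27.42 cm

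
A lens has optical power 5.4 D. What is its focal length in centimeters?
f = 1/P = 18.52 cm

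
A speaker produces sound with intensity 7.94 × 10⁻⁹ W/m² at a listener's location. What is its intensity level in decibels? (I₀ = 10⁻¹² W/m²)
β = 10·log₁₀(I/I₀) = 39 dB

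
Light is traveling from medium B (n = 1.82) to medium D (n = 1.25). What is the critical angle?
θc = arcsin(n₂/n₁) = 43.38°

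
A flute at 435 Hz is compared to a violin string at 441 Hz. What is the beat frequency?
6 Hz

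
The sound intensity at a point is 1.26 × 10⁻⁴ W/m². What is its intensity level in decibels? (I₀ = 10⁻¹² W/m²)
β = 10·log₁₀(I/I₀) = 81 dB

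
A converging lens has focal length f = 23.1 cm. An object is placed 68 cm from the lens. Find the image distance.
1/di = 1/f − 1/do → di = 34.98 cm (real image)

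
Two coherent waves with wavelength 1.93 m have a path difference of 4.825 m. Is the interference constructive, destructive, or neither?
destructive — path difference = 2.5λ, an odd multiple of λ/2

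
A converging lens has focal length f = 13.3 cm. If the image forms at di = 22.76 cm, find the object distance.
1/do = 1/f − 1/di → do = 32 cm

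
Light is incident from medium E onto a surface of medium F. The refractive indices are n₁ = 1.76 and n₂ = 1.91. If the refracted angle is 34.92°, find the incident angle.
sin θ₁ = (n₂/n₁)·sin θ₂ → θ₁ = 38.41°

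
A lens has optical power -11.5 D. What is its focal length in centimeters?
f = 1/P = -8.696 cm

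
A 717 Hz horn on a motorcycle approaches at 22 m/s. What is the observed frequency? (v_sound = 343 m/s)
f_obs = f·v/(v − v_s) = 766.1 Hz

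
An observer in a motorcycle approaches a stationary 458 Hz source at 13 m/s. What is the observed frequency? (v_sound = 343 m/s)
f_obs = f·(v + v_o)/v = 475.4 Hz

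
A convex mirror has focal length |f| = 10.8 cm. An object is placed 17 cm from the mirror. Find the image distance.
f = −10.8 cm (convex); 1/di = 1/f − 1/do → di = -6.604 cm (virtual image, behind mirror)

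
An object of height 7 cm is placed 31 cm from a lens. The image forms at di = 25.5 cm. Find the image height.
hi = (-di/do) × ho = -5.758 cm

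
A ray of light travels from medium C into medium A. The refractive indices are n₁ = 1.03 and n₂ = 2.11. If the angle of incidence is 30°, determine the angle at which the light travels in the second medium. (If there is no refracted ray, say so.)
sin θ₂ = (n₁/n₂)·sin θ₁ = 0.2441 → θ₂ = 14.13°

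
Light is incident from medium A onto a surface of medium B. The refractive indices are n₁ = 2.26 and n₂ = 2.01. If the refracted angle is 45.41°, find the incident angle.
sin θ₁ = (n₂/n₁)·sin θ₂ → θ₁ = 39.3°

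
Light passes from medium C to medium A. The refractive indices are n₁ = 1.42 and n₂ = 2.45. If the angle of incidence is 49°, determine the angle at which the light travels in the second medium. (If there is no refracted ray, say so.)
sin θ₂ = (n₁/n₂)·sin θ₁ = 0.4374 → θ₂ = 25.94°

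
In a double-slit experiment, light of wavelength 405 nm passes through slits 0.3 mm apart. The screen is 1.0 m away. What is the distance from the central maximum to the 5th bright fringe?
y = mλL/d = 6.75 mm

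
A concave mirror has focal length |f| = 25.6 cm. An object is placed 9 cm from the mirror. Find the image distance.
f = +25.6 cm (concave); 1/di = 1/f − 1/do → di = -13.88 cm (virtual image, behind mirror)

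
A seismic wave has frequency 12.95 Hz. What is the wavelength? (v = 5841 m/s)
λ = v/f = 451 m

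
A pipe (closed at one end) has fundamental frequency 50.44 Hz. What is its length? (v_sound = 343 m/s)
L = v/(4f₁) = 1.7 m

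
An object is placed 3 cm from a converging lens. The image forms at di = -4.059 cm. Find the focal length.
1/f = 1/do + 1/di → f = 11.5 cm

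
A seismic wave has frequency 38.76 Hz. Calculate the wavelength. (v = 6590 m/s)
λ = v/f = 170 m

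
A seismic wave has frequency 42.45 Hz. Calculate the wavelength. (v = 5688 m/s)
λ = v/f = 134 m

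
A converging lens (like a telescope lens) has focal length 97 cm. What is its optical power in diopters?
P = 1/f = 1.031 D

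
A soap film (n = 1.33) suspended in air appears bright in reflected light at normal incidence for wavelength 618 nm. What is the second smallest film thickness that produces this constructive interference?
2nt = (m − ½)λ with m = 2 → t = (m − ½)λ/(2n) = 348.5 nm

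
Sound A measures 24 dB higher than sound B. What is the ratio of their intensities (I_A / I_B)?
I_A/I_B = 10^(Δβ/10) = 251.2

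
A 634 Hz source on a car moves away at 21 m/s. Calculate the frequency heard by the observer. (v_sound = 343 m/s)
f_obs = f·v/(v + v_s) = 597.4 Hz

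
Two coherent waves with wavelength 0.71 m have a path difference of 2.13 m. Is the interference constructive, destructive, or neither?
constructive — path difference = 3λ, a whole number of wavelengths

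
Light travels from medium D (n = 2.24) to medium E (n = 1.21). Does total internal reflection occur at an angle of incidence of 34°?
θc = arcsin(n₂/n₁) = 32.7°; 34° > θc, so yes — total internal reflection.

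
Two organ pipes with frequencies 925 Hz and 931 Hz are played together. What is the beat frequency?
6 Hz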